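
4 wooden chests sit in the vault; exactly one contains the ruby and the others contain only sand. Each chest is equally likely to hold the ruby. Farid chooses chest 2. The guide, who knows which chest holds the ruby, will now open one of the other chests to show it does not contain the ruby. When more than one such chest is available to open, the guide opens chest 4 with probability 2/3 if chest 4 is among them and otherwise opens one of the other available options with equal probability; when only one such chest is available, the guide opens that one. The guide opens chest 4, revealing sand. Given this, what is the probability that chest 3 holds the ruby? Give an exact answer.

Apply Bayes' rule, conditioning on where the ruby actually is.
If it is in any of chests 1, 2, and 3 (prior 1/4 each): chest 4 is available, opened with probability 2/3; weight (1/4)·(2/3) = 1/6 each.
If it is in chest 4 (prior 1/4): the guide opened chest 4, so this case is ruled out; weight (1/4)·0 = 0.
The weights sum to 1/2.
So P(the ruby in chest 3 | the guide opened chest 4) = (1/6) / (1/2) = 1/3.

1/3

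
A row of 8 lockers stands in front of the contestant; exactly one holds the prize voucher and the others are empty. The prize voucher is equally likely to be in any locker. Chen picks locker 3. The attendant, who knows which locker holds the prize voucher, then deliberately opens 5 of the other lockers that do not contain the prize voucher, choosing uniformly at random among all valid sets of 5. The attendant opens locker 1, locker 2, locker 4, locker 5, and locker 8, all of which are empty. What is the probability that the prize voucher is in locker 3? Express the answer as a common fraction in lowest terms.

1/8

Consider each possible location of the prize voucher in turn.
If it is in any of lockers 1, 2, 4, 5, and 8 (prior 1/8 each): that locker was opened and seen not to hold the prize — ruled out; weight (1/8)·0 = 0 each.
If it is in locker 3 (prior 1/8): the attendant has 21 equally likely choices, so probability 1/21; weight (1/8)·(1/21) = 1/168.
If it is in either of lockers 6 and 7 (prior 1/8 each): the attendant has 6 equally likely choices, so probability 1/6; weight (1/8)·(1/6) = 1/48 each.
The weights sum to 1/21.
So P(the prize voucher in locker 3 | the attendant opened locker 1, locker 2, locker 4, locker 5, and locker 8) = (1/168) / (1/21) = 1/8.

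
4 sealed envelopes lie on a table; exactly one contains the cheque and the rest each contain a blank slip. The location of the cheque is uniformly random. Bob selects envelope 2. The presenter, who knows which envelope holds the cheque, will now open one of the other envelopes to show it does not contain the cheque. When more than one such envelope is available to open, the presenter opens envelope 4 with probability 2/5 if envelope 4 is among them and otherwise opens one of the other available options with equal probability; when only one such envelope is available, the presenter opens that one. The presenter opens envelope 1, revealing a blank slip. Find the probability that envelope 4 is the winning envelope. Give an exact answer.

Apply Bayes' rule, conditioning on where the cheque actually is.
If it is in envelope 1 (prior 1/4): the presenter opened envelope 1, so this case is ruled out; weight (1/4)·0 = 0.
If it is in envelope 2 (prior 1/4): envelope 4 is available but not opened; envelope 1 gets probability (1 − 2/5)/2 = 3/10; weight (1/4)·(3/10) = 3/40.
If it is in envelope 3 (prior 1/4): envelope 4 is available but not opened, probability 3/5; weight (1/4)·(3/5) = 3/20.
If it is in envelope 4 (prior 1/4): envelope 4 holds the prize so is unavailable; the presenter chooses uniformly among the 2 others, probability 1/2; weight (1/4)·(1/2) = 1/8.
The weights sum to 7/20.
So P(the cheque in envelope 4 | the presenter opened envelope 1) = (1/8) / (7/20) = 5/14.

5/14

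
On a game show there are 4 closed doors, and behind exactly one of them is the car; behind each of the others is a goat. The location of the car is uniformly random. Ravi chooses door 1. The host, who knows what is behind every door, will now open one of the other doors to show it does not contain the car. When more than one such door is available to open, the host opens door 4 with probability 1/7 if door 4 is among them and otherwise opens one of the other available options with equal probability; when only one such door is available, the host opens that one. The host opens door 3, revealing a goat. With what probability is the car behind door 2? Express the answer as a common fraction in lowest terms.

12/25

Consider each possible location of the car in turn.
If it is behind door 1 (prior 1/4): door 4 is available but not opened; door 3 gets probability (1 − 1/7)/2 = 3/7; weight (1/4)·(3/7) = 3/28.
If it is behind door 2 (prior 1/4): door 4 is available but not opened, probability 6/7; weight (1/4)·(6/7) = 3/14.
If it is behind door 3 (prior 1/4): the host opened door 3, so this case is ruled out; weight (1/4)·0 = 0.
If it is behind door 4 (prior 1/4): door 4 holds the prize so is unavailable; the host chooses uniformly among the 2 others, probability 1/2; weight (1/4)·(1/2) = 1/8.
The weights sum to 25/56.
So P(the car behind door 2 | the host opened door 3) = (3/14) / (25/56) = 12/25.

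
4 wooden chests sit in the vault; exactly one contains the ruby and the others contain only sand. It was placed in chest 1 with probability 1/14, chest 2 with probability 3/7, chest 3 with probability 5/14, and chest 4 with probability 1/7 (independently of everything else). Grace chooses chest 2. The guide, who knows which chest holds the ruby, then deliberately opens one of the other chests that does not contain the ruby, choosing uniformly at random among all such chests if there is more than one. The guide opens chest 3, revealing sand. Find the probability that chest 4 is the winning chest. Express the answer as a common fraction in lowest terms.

2/7

Consider each possible location of the ruby in turn.
If it is in chest 1 (prior 1/14): the guide has 2 equally likely choices, so probability 1/2; weight (1/14)·(1/2) = 1/28.
If it is in chest 2 (prior 3/7): the guide has 3 equally likely choices, so probability 1/3; weight (3/7)·(1/3) = 1/7.
If it is in chest 3 (prior 5/14): the guide opened chest 3, so this case is ruled out; weight (5/14)·0 = 0.
If it is in chest 4 (prior 1/7): the guide has 2 equally likely choices, so probability 1/2; weight (1/7)·(1/2) = 1/14.
The weights sum to 1/4.
So P(the ruby in chest 4 | the guide opened chest 3) = (1/14) / (1/4) = 2/7.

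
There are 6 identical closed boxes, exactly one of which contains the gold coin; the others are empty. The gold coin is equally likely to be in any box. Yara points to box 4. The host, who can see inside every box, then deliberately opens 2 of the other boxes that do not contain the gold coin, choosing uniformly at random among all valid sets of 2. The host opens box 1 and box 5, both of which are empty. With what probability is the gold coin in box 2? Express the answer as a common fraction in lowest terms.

5/18

Apply Bayes' rule, conditioning on where the gold coin actually is.
If it is in either of boxes 1 and 5 (prior 1/6 each): that box was opened and seen not to hold the prize — ruled out; weight (1/6)·0 = 0 each.
If it is in any of boxes 2, 3, and 6 (prior 1/6 each): the host has 6 equally likely choices, so probability 1/6; weight (1/6)·(1/6) = 1/36 each.
If it is in box 4 (prior 1/6): the host has 10 equally likely choices, so probability 1/10; weight (1/6)·(1/10) = 1/60.
The weights sum to 1/10.
So P(the gold coin in box 2 | the host opened box 1 and box 5) = (1/36) / (1/10) = 5/18.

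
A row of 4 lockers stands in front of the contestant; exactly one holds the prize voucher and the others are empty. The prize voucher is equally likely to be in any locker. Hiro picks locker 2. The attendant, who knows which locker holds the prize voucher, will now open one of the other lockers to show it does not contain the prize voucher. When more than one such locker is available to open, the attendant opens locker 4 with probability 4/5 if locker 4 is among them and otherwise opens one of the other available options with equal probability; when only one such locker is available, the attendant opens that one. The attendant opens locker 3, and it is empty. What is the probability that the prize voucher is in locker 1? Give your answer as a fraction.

Condition on the true location of the prize voucher.
If it is in locker 1 (prior 1/4): locker 4 is available but not opened, probability 1/5; weight (1/4)·(1/5) = 1/20.
If it is in locker 2 (prior 1/4): locker 4 is available but not opened; locker 3 gets probability (1 − 4/5)/2 = 1/10; weight (1/4)·(1/10) = 1/40.
If it is in locker 3 (prior 1/4): the attendant opened locker 3, so this case is ruled out; weight (1/4)·0 = 0.
If it is in locker 4 (prior 1/4): locker 4 holds the prize so is unavailable; the attendant chooses uniformly among the 2 others, probability 1/2; weight (1/4)·(1/2) = 1/8.
The weights sum to 1/5.
So P(the prize voucher in locker 1 | the attendant opened locker 3) = (1/20) / (1/5) = 1/4.

1/4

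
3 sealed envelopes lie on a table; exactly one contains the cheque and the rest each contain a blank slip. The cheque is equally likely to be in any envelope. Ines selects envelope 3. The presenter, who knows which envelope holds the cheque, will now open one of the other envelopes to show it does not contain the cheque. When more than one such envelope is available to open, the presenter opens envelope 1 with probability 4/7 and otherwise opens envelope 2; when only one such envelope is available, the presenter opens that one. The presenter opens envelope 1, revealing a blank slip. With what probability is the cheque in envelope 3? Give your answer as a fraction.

Apply Bayes' rule, conditioning on where the cheque actually is.
If it is in envelope 1 (prior 1/3): the presenter opened envelope 1, so this case is ruled out; weight (1/3)·0 = 0.
If it is in envelope 2 (prior 1/3): only envelope 1 is available, probability 1; weight (1/3)·1 = 1/3.
If it is in envelope 3 (prior 1/3): envelope 1 is available, opened with probability 4/7; weight (1/3)·(4/7) = 4/21.
The weights sum to 11/21.
So P(the cheque in envelope 3 | the presenter opened envelope 1) = (4/21) / (11/21) = 4/11.

4/11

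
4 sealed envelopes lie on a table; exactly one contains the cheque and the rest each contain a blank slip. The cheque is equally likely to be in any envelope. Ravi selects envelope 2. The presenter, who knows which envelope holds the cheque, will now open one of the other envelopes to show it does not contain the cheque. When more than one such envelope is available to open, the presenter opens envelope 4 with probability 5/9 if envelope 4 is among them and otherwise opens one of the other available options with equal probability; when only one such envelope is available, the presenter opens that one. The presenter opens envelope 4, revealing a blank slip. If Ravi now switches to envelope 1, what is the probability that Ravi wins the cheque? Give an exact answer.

1/3

Condition on the true location of the cheque.
If it is in any of envelopes 1, 2, and 3 (prior 1/4 each): envelope 4 is available, opened with probability 5/9; weight (1/4)·(5/9) = 5/36 each.
If it is in envelope 4 (prior 1/4): the presenter opened envelope 4, so this case is ruled out; weight (1/4)·0 = 0.
The weights sum to 5/12.
So P(the cheque in envelope 1 | the presenter opened envelope 4) = (5/36) / (5/12) = 1/3.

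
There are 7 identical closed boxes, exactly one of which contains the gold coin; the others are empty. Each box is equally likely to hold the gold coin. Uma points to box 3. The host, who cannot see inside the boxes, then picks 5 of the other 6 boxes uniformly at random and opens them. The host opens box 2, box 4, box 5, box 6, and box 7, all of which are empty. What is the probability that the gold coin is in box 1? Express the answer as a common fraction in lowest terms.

Condition on the true location of the gold coin.
If it is in either of boxes 1 and 3 (prior 1/7 each): the host picks exactly this set with probability 1/6 regardless, and none is the prize; weight (1/7)·(1/6) = 1/42 each.
If it is in any of boxes 2, 4, 5, 6, and 7 (prior 1/7 each): that box was opened and seen not to hold the prize — ruled out; weight (1/7)·0 = 0 each.
The weights sum to 1/21.
So P(the gold coin in box 1 | the host opened box 2, box 4, box 5, box 6, and box 7) = (1/42) / (1/21) = 1/2.

1/2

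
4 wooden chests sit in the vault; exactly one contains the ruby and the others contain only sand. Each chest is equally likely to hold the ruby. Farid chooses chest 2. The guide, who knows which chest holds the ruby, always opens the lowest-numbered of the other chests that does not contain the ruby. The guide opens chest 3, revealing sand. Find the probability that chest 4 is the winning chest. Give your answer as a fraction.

0

Apply Bayes' rule, conditioning on where the ruby actually is.
If it is in chest 1 (prior 1/4): chest 3 is the lowest-numbered option available, probability 1; weight (1/4)·1 = 1/4.
If it is in either of chests 2 and 4 (prior 1/4 each): the guide would have opened chest 1 instead, probability 0; weight (1/4)·0 = 0 each.
If it is in chest 3 (prior 1/4): the guide opened chest 3, so this case is ruled out; weight (1/4)·0 = 0.
The weights sum to 1/4.
So P(the ruby in chest 4 | the guide opened chest 3) = 0 / (1/4) = 0.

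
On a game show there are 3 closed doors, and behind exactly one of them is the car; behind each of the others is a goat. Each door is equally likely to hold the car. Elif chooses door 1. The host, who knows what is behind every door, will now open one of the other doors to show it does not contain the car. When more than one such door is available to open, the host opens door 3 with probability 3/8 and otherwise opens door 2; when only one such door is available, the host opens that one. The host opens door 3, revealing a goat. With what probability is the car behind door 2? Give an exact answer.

8/11

Apply Bayes' rule, conditioning on where the car actually is.
If it is behind door 1 (prior 1/3): door 3 is available, opened with probability 3/8; weight (1/3)·(3/8) = 1/8.
If it is behind door 2 (prior 1/3): only door 3 is available, probability 1; weight (1/3)·1 = 1/3.
If it is behind door 3 (prior 1/3): the host opened door 3, so this case is ruled out; weight (1/3)·0 = 0.
The weights sum to 11/24.
So P(the car behind door 2 | the host opened door 3) = (1/3) / (11/24) = 8/11.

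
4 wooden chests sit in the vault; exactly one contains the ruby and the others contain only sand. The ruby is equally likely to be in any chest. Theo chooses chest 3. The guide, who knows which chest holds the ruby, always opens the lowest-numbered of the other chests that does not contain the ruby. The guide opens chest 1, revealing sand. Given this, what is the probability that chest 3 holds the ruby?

Apply Bayes' rule, conditioning on where the ruby actually is.
If it is in chest 1 (prior 1/4): the guide opened chest 1, so this case is ruled out; weight (1/4)·0 = 0.
If it is in any of chests 2, 3, and 4 (prior 1/4 each): chest 1 is the lowest-numbered option available, probability 1; weight (1/4)·1 = 1/4 each.
The weights sum to 3/4.
So P(the ruby in chest 3 | the guide opened chest 1) = (1/4) / (3/4) = 1/3.

1/3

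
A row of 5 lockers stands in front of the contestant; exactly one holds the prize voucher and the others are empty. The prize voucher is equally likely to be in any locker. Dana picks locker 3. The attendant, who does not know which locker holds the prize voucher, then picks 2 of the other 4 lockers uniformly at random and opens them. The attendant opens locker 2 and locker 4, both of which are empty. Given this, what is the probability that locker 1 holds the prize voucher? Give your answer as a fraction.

Condition on the true location of the prize voucher.
If it is in any of lockers 1, 3, and 5 (prior 1/5 each): the attendant picks exactly this set with probability 1/6 regardless, and none is the prize; weight (1/5)·(1/6) = 1/30 each.
If it is in either of lockers 2 and 4 (prior 1/5 each): that locker was opened and seen not to hold the prize — ruled out; weight (1/5)·0 = 0 each.
The weights sum to 1/10.
So P(the prize voucher in locker 1 | the attendant opened locker 2 and locker 4) = (1/30) / (1/10) = 1/3.

1/3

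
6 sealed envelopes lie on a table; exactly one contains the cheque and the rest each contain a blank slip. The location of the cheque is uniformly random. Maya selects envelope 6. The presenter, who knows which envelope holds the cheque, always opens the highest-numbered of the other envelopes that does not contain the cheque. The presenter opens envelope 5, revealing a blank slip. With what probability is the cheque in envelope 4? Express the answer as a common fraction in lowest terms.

Apply Bayes' rule, conditioning on where the cheque actually is.
If it is in any of envelopes 1, 2, 3, 4, and 6 (prior 1/6 each): envelope 5 is the highest-numbered option available, probability 1; weight (1/6)·1 = 1/6 each.
If it is in envelope 5 (prior 1/6): the presenter opened envelope 5, so this case is ruled out; weight (1/6)·0 = 0.
The weights sum to 5/6.
So P(the cheque in envelope 4 | the presenter opened envelope 5) = (1/6) / (5/6) = 1/5.

1/5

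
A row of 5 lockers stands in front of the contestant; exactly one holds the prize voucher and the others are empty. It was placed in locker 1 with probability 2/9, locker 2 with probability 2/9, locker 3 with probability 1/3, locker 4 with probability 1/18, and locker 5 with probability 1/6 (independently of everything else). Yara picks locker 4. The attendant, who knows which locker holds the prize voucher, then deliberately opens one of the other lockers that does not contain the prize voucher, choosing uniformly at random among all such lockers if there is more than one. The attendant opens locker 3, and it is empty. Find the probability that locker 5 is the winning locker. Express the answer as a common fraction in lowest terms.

Apply Bayes' rule, conditioning on where the prize voucher actually is.
If it is in either of lockers 1 and 2 (prior 2/9 each): the attendant has 3 equally likely choices, so probability 1/3; weight (2/9)·(1/3) = 2/27 each.
If it is in locker 3 (prior 1/3): the attendant opened locker 3, so this case is ruled out; weight (1/3)·0 = 0.
If it is in locker 4 (prior 1/18): the attendant has 4 equally likely choices, so probability 1/4; weight (1/18)·(1/4) = 1/72.
If it is in locker 5 (prior 1/6): the attendant has 3 equally likely choices, so probability 1/3; weight (1/6)·(1/3) = 1/18.
The weights sum to 47/216.
So P(the prize voucher in locker 5 | the attendant opened locker 3) = (1/18) / (47/216) = 12/47.

12/47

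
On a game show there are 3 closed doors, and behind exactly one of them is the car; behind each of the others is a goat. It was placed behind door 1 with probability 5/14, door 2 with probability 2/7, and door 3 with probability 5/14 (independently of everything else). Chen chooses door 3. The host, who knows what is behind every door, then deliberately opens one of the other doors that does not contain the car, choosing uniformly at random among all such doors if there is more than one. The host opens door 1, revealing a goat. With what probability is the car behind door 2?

Condition on the true location of the car.
If it is behind door 1 (prior 5/14): the host opened door 1, so this case is ruled out; weight (5/14)·0 = 0.
If it is behind door 2 (prior 2/7): the host has no choice, probability 1; weight (2/7)·1 = 2/7.
If it is behind door 3 (prior 5/14): the host has 2 equally likely choices, so probability 1/2; weight (5/14)·(1/2) = 5/28.
The weights sum to 13/28.
So P(the car behind door 2 | the host opened door 1) = (2/7) / (13/28) = 8/13.

8/13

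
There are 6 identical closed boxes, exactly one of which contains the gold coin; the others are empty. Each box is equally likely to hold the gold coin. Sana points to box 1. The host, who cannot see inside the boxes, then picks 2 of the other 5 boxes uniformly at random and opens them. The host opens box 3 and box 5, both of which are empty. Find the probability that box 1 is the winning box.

Consider each possible location of the gold coin in turn.
If it is in any of boxes 1, 2, 4, and 6 (prior 1/6 each): the host picks exactly this set with probability 1/10 regardless, and none is the prize; weight (1/6)·(1/10) = 1/60 each.
If it is in either of boxes 3 and 5 (prior 1/6 each): that box was opened and seen not to hold the prize — ruled out; weight (1/6)·0 = 0 each.
The weights sum to 1/15.
So P(the gold coin in box 1 | the host opened box 3 and box 5) = (1/60) / (1/15) = 1/4.

1/4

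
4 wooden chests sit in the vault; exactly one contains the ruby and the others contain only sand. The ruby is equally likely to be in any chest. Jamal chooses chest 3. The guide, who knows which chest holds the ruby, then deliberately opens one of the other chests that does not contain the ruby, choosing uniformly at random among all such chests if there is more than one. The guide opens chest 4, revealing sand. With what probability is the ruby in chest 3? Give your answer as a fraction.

Condition on the true location of the ruby.
If it is in either of chests 1 and 2 (prior 1/4 each): the guide has 2 equally likely choices, so probability 1/2; weight (1/4)·(1/2) = 1/8 each.
If it is in chest 3 (prior 1/4): the guide has 3 equally likely choices, so probability 1/3; weight (1/4)·(1/3) = 1/12.
If it is in chest 4 (prior 1/4): the guide opened chest 4, so this case is ruled out; weight (1/4)·0 = 0.
The weights sum to 1/3.
So P(the ruby in chest 3 | the guide opened chest 4) = (1/12) / (1/3) = 1/4.

1/4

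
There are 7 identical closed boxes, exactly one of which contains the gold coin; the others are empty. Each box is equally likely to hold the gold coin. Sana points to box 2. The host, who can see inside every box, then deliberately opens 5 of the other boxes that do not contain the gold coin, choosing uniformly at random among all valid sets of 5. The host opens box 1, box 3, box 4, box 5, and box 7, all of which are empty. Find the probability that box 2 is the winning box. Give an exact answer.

1/7

Condition on the true location of the gold coin.
If it is in any of boxes 1, 3, 4, 5, and 7 (prior 1/7 each): that box was opened and seen not to hold the prize — ruled out; weight (1/7)·0 = 0 each.
If it is in box 2 (prior 1/7): the host has 6 equally likely choices, so probability 1/6; weight (1/7)·(1/6) = 1/42.
If it is in box 6 (prior 1/7): the host has no choice, probability 1; weight (1/7)·1 = 1/7.
The weights sum to 1/6.
So P(the gold coin in box 2 | the host opened box 1, box 3, box 4, box 5, and box 7) = (1/42) / (1/6) = 1/7.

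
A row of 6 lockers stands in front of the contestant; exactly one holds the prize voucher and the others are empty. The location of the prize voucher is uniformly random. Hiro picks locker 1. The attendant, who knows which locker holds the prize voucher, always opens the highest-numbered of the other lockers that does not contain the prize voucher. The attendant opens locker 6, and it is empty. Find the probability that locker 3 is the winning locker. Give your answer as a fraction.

Consider each possible location of the prize voucher in turn.
If it is in any of lockers 1, 2, 3, 4, and 5 (prior 1/6 each): locker 6 is the highest-numbered option available, probability 1; weight (1/6)·1 = 1/6 each.
If it is in locker 6 (prior 1/6): the attendant opened locker 6, so this case is ruled out; weight (1/6)·0 = 0.
The weights sum to 5/6.
So P(the prize voucher in locker 3 | the attendant opened locker 6) = (1/6) / (5/6) = 1/5.

1/5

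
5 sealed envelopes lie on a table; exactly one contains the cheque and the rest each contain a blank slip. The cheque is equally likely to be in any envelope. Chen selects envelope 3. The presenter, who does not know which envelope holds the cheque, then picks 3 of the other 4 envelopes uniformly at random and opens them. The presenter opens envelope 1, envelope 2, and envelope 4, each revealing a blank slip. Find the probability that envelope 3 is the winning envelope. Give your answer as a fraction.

1/2

Because the presenter chose which envelopes to open without knowing where the cheque is, the choice is independent of the prize location. Learning that none of the 3 opened envelopes holds the cheque simply rules out those 3 locations and leaves the remaining 2 envelopes still equally likely by symmetry.
So P(the cheque in envelope 3) = 1/2.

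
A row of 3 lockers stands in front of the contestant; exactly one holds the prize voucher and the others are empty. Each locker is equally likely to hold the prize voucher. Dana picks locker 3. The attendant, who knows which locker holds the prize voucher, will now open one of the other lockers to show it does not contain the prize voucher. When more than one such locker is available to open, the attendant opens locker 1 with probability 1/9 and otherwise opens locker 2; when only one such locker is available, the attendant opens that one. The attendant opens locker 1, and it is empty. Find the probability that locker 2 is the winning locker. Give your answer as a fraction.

9/10

Apply Bayes' rule, conditioning on where the prize voucher actually is.
If it is in locker 1 (prior 1/3): the attendant opened locker 1, so this case is ruled out; weight (1/3)·0 = 0.
If it is in locker 2 (prior 1/3): only locker 1 is available, probability 1; weight (1/3)·1 = 1/3.
If it is in locker 3 (prior 1/3): locker 1 is available, opened with probability 1/9; weight (1/3)·(1/9) = 1/27.
The weights sum to 10/27.
So P(the prize voucher in locker 2 | the attendant opened locker 1) = (1/3) / (10/27) = 9/10.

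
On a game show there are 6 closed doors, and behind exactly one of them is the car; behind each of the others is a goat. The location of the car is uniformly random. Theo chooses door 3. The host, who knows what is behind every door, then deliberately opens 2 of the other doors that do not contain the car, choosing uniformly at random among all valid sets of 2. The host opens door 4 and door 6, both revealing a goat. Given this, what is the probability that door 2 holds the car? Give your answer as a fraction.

5/18

Consider each possible location of the car in turn.
If it is behind any of doors 1, 2, and 5 (prior 1/6 each): the host has 6 equally likely choices, so probability 1/6; weight (1/6)·(1/6) = 1/36 each.
If it is behind door 3 (prior 1/6): the host has 10 equally likely choices, so probability 1/10; weight (1/6)·(1/10) = 1/60.
If it is behind either of doors 4 and 6 (prior 1/6 each): that door was opened and seen not to hold the prize — ruled out; weight (1/6)·0 = 0 each.
The weights sum to 1/10.
So P(the car behind door 2 | the host opened door 4 and door 6) = (1/36) / (1/10) = 5/18.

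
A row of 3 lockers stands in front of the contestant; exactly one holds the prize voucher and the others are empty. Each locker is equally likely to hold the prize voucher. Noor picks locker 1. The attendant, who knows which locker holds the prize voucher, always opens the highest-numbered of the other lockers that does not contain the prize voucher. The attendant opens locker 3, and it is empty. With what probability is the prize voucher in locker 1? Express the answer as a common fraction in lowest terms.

1/2

Consider each possible location of the prize voucher in turn.
If it is in either of lockers 1 and 2 (prior 1/3 each): locker 3 is the highest-numbered option available, probability 1; weight (1/3)·1 = 1/3 each.
If it is in locker 3 (prior 1/3): the attendant opened locker 3, so this case is ruled out; weight (1/3)·0 = 0.
The weights sum to 2/3.
So P(the prize voucher in locker 1 | the attendant opened locker 3) = (1/3) / (2/3) = 1/2.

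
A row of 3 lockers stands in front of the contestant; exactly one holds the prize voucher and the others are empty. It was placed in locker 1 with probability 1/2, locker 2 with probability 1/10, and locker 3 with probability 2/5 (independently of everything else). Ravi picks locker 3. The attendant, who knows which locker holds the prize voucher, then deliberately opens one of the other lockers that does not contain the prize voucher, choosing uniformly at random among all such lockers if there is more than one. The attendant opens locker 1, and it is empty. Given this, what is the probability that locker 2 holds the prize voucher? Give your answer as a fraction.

Consider each possible location of the prize voucher in turn.
If it is in locker 1 (prior 1/2): the attendant opened locker 1, so this case is ruled out; weight (1/2)·0 = 0.
If it is in locker 2 (prior 1/10): the attendant has no choice, probability 1; weight (1/10)·1 = 1/10.
If it is in locker 3 (prior 2/5): the attendant has 2 equally likely choices, so probability 1/2; weight (2/5)·(1/2) = 1/5.
The weights sum to 3/10.
So P(the prize voucher in locker 2 | the attendant opened locker 1) = (1/10) / (3/10) = 1/3.

1/3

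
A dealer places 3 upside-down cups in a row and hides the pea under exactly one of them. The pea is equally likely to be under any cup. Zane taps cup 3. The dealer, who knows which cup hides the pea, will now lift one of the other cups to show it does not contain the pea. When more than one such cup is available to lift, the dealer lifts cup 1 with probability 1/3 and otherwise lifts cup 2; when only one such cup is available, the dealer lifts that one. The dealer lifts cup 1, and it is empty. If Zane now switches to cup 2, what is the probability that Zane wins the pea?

3/4

Apply Bayes' rule, conditioning on where the pea actually is.
If it is under cup 1 (prior 1/3): the dealer opened cup 1, so this case is ruled out; weight (1/3)·0 = 0.
If it is under cup 2 (prior 1/3): only cup 1 is available, probability 1; weight (1/3)·1 = 1/3.
If it is under cup 3 (prior 1/3): cup 1 is available, opened with probability 1/3; weight (1/3)·(1/3) = 1/9.
The weights sum to 4/9.
So P(the pea under cup 2 | the dealer opened cup 1) = (1/3) / (4/9) = 3/4.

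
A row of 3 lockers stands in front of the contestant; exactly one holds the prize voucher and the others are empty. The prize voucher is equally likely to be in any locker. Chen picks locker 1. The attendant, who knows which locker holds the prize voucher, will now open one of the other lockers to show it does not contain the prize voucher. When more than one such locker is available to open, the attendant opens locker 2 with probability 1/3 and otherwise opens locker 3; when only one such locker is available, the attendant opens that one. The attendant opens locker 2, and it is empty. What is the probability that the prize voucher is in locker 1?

Apply Bayes' rule, conditioning on where the prize voucher actually is.
If it is in locker 1 (prior 1/3): locker 2 is available, opened with probability 1/3; weight (1/3)·(1/3) = 1/9.
If it is in locker 2 (prior 1/3): the attendant opened locker 2, so this case is ruled out; weight (1/3)·0 = 0.
If it is in locker 3 (prior 1/3): only locker 2 is available, probability 1; weight (1/3)·1 = 1/3.
The weights sum to 4/9.
So P(the prize voucher in locker 1 | the attendant opened locker 2) = (1/9) / (4/9) = 1/4.

1/4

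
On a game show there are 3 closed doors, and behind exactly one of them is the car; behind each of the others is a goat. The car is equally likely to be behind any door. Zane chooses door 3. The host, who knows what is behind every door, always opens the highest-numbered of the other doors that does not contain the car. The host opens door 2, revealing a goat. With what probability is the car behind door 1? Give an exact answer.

Consider each possible location of the car in turn.
If it is behind either of doors 1 and 3 (prior 1/3 each): door 2 is the highest-numbered option available, probability 1; weight (1/3)·1 = 1/3 each.
If it is behind door 2 (prior 1/3): the host opened door 2, so this case is ruled out; weight (1/3)·0 = 0.
The weights sum to 2/3.
So P(the car behind door 1 | the host opened door 2) = (1/3) / (2/3) = 1/2.

1/2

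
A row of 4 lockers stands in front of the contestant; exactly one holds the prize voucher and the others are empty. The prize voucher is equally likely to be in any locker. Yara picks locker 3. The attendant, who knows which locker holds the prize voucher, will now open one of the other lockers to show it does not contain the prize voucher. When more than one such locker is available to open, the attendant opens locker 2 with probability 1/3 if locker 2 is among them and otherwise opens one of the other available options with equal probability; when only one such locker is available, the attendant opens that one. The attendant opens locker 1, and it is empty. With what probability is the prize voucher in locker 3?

Apply Bayes' rule, conditioning on where the prize voucher actually is.
If it is in locker 1 (prior 1/4): the attendant opened locker 1, so this case is ruled out; weight (1/4)·0 = 0.
If it is in locker 2 (prior 1/4): locker 2 holds the prize so is unavailable; the attendant chooses uniformly among the 2 others, probability 1/2; weight (1/4)·(1/2) = 1/8.
If it is in locker 3 (prior 1/4): locker 2 is available but not opened; locker 1 gets probability (1 − 1/3)/2 = 1/3; weight (1/4)·(1/3) = 1/12.
If it is in locker 4 (prior 1/4): locker 2 is available but not opened, probability 2/3; weight (1/4)·(2/3) = 1/6.
The weights sum to 3/8.
So P(the prize voucher in locker 3 | the attendant opened locker 1) = (1/12) / (3/8) = 2/9.

2/9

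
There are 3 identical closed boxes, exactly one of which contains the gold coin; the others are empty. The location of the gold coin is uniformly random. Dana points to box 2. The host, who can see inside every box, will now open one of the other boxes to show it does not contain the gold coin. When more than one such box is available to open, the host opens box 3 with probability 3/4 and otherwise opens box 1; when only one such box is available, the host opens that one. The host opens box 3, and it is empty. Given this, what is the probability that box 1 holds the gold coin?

4/7

Consider each possible location of the gold coin in turn.
If it is in box 1 (prior 1/3): only box 3 is available, probability 1; weight (1/3)·1 = 1/3.
If it is in box 2 (prior 1/3): box 3 is available, opened with probability 3/4; weight (1/3)·(3/4) = 1/4.
If it is in box 3 (prior 1/3): the host opened box 3, so this case is ruled out; weight (1/3)·0 = 0.
The weights sum to 7/12.
So P(the gold coin in box 1 | the host opened box 3) = (1/3) / (7/12) = 4/7.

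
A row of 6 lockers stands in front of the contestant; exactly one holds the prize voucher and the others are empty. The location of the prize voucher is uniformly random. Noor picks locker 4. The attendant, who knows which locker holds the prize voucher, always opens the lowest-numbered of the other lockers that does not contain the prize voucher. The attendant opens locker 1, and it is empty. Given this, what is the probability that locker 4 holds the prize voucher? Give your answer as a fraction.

1/5

Consider each possible location of the prize voucher in turn.
If it is in locker 1 (prior 1/6): the attendant opened locker 1, so this case is ruled out; weight (1/6)·0 = 0.
If it is in any of lockers 2, 3, 4, 5, and 6 (prior 1/6 each): locker 1 is the lowest-numbered option available, probability 1; weight (1/6)·1 = 1/6 each.
The weights sum to 5/6.
So P(the prize voucher in locker 4 | the attendant opened locker 1) = (1/6) / (5/6) = 1/5.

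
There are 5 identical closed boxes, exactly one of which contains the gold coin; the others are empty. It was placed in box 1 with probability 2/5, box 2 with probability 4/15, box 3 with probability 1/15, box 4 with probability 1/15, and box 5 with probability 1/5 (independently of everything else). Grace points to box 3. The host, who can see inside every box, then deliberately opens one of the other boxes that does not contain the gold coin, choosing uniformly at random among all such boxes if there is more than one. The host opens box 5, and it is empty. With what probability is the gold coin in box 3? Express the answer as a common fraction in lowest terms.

3/47

Apply Bayes' rule, conditioning on where the gold coin actually is.
If it is in box 1 (prior 2/5): the host has 3 equally likely choices, so probability 1/3; weight (2/5)·(1/3) = 2/15.
If it is in box 2 (prior 4/15): the host has 3 equally likely choices, so probability 1/3; weight (4/15)·(1/3) = 4/45.
If it is in box 3 (prior 1/15): the host has 4 equally likely choices, so probability 1/4; weight (1/15)·(1/4) = 1/60.
If it is in box 4 (prior 1/15): the host has 3 equally likely choices, so probability 1/3; weight (1/15)·(1/3) = 1/45.
If it is in box 5 (prior 1/5): the host opened box 5, so this case is ruled out; weight (1/5)·0 = 0.
The weights sum to 47/180.
So P(the gold coin in box 3 | the host opened box 5) = (1/60) / (47/180) = 3/47.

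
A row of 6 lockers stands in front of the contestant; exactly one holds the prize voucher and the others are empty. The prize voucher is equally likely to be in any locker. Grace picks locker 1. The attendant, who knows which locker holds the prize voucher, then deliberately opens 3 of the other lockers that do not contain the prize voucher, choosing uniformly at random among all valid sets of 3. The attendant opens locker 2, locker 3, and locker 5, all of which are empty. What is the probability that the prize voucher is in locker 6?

5/12

Condition on the true location of the prize voucher.
If it is in locker 1 (prior 1/6): the attendant has 10 equally likely choices, so probability 1/10; weight (1/6)·(1/10) = 1/60.
If it is in any of lockers 2, 3, and 5 (prior 1/6 each): that locker was opened and seen not to hold the prize — ruled out; weight (1/6)·0 = 0 each.
If it is in either of lockers 4 and 6 (prior 1/6 each): the attendant has 4 equally likely choices, so probability 1/4; weight (1/6)·(1/4) = 1/24 each.
The weights sum to 1/10.
So P(the prize voucher in locker 6 | the attendant opened locker 2, locker 3, and locker 5) = (1/24) / (1/10) = 5/12.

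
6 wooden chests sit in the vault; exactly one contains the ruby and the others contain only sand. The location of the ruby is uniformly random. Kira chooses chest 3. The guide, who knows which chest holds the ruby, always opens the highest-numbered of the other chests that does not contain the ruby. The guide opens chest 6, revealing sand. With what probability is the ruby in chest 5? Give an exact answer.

1/5

Condition on the true location of the ruby.
If it is in any of chests 1, 2, 3, 4, and 5 (prior 1/6 each): chest 6 is the highest-numbered option available, probability 1; weight (1/6)·1 = 1/6 each.
If it is in chest 6 (prior 1/6): the guide opened chest 6, so this case is ruled out; weight (1/6)·0 = 0.
The weights sum to 5/6.
So P(the ruby in chest 5 | the guide opened chest 6) = (1/6) / (5/6) = 1/5.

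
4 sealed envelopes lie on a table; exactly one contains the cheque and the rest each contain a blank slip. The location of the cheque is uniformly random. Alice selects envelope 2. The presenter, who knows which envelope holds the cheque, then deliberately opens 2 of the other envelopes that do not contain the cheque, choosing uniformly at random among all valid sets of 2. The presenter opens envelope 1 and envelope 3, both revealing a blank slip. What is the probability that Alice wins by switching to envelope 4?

Condition on the true location of the cheque.
If it is in either of envelopes 1 and 3 (prior 1/4 each): that envelope was opened and seen not to hold the prize — ruled out; weight (1/4)·0 = 0 each.
If it is in envelope 2 (prior 1/4): the presenter has 3 equally likely choices, so probability 1/3; weight (1/4)·(1/3) = 1/12.
If it is in envelope 4 (prior 1/4): the presenter has no choice, probability 1; weight (1/4)·1 = 1/4.
The weights sum to 1/3.
So P(the cheque in envelope 4 | the presenter opened envelope 1 and envelope 3) = (1/4) / (1/3) = 3/4.

3/4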